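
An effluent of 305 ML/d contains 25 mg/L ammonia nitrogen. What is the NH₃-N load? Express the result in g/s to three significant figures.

305 ML/d = 3.53 m³/s.
Mass flux = Q·C = 3.53 m³/s × 25 g/m³ = 88.25 g/s.

88.3 g/s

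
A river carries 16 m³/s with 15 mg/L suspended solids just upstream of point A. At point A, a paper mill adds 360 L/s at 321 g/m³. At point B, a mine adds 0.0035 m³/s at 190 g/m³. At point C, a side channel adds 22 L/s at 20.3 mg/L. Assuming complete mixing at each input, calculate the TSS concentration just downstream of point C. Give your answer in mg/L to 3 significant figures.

21.8 mg/L

360 L/s = 0.36 m³/s.
After input A: C = (16·15 + 0.36·321) / 16.36 = 21.73 mg/L.
After input B: C = (16.36·21.73 + 0.0035·190) / 16.36 = 21.77 mg/L.
22 L/s = 0.022 m³/s.
After input C: C = (16.36·21.77 + 0.022·20.3) / 16.39 = 21.77 mg/L.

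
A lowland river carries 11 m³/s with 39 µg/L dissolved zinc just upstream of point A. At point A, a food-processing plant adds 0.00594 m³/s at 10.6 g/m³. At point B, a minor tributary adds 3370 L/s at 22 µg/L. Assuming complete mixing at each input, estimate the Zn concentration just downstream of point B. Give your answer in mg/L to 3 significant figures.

0.0394 mg/L

39 µg/L = 0.039 mg/L.
After input A: C = (11·0.039 + 0.00594·10.6) / 11.01 = 0.0447 mg/L.
3370 L/s = 3.37 m³/s.
22 µg/L = 0.022 mg/L.
After input B: C = (11.01·0.0447 + 3.37·0.022) / 14.38 = 0.03938 mg/L.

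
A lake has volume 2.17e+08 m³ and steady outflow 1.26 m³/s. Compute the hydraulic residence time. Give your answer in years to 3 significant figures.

Q = 1.26 m³/s × 3.156e+07 s/yr = 3.976e+07 m³/yr.
Hydraulic residence time τ = V/Q = 2.17e+08/3.976e+07 = 5.457 yr.

5.46 yr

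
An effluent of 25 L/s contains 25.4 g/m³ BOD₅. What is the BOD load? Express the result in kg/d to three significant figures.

54.9 kg/d

25 L/s = 0.025 m³/s.
Mass flux = Q·C = 0.025 m³/s × 25.4 g/m³ = 0.635 g/s.
= 0.635 g/s × 86.4 = 54.86 kg/d.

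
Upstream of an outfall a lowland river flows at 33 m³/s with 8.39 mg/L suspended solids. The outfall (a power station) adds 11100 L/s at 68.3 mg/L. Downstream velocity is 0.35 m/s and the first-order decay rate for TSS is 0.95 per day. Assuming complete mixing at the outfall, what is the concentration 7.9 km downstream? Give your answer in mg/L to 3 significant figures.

11100 L/s = 11.1 m³/s.
After complete mixing, C₀ = (11.1·68.3 + 33·8.39) / 44.1 = 23.47 mg/L.
Travel time t = 7900 m / 0.35 m/s = 2.257e+04 s = 0.2612 d.
C = 23.47·exp(−0.95·0.2612) = 23.47·0.7802 = 18.31 mg/L.

18.3 mg/L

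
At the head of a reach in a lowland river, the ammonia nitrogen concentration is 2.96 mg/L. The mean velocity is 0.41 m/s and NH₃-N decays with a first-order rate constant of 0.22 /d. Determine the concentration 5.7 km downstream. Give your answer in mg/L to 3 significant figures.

Travel time t = 5.7 km / 0.41 m/s = 5700/0.41 = 1.39e+04 s = 0.1609 d.
First-order decay: C = 2.96·exp(−0.22·0.1609) = 2.96·0.9652 = 2.857 mg/L.

2.86 mg/L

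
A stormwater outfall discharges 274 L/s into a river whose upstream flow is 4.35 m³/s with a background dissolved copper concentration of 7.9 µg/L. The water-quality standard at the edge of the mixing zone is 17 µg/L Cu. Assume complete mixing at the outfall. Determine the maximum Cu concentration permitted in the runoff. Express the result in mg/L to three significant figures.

0.161 mg/L

274 L/s = 0.274 m³/s.
7.9 µg/L = 0.0079 mg/L.
17 µg/L = 0.017 mg/L.
Mass balance: 0.017·4.624 = 0.274·Cₑ + 4.35·0.0079.
Cₑ = (0.07861 − 0.03436) / 0.274 = 0.1615 mg/L.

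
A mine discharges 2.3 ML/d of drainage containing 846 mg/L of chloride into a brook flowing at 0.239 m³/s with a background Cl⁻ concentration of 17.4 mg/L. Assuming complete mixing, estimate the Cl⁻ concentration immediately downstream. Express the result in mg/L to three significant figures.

100 mg/L

2.3 ML/d = 0.02662 m³/s.
Conservation of mass across the mixing zone: C = (0.02662·846 + 0.239·17.4) / (0.02662 + 0.239) = 26.68/0.2656 = 100.4 mg/L.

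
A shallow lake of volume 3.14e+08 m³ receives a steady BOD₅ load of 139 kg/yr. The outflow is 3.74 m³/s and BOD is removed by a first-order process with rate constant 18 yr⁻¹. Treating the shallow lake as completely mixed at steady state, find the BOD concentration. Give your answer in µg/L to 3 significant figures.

0.0241 µg/L

Outflow Q = 3.74 m³/s × 3.156e+07 s/yr = 1.18e+08 m³/yr.
Steady-state CSTR mass balance: W = Q·C + k·V·C, so C = W/(Q + kV).
Q + kV = 1.18e+08 + 18·3.14e+08 = 5.77e+09 m³/yr.
C = 139/5.77e+09 = 2.409e-08 kg/m³ = 2.409e-05 mg/L = 0.02409 µg/L.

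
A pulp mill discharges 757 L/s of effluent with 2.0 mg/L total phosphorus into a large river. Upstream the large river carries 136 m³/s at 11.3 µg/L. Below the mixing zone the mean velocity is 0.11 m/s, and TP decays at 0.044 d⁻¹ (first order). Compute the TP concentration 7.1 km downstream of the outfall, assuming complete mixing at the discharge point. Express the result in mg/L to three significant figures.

757 L/s = 0.757 m³/s.
11.3 µg/L = 0.0113 mg/L.
After complete mixing, C₀ = (0.757·2 + 136·0.0113) / 136.8 = 0.02231 mg/L.
Travel time t = 7100 m / 0.11 m/s = 6.455e+04 s = 0.7471 d.
C = 0.02231·exp(−0.044·0.7471) = 0.02231·0.9677 = 0.02159 mg/L.

0.0216 mg/L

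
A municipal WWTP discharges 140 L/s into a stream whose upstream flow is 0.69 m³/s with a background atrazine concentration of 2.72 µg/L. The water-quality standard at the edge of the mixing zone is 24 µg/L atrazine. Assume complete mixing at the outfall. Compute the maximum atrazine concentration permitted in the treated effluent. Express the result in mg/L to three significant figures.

0.129 mg/L

140 L/s = 0.14 m³/s.
2.72 µg/L = 0.00272 mg/L.
24 µg/L = 0.024 mg/L.
Mass balance: 0.024·0.83 = 0.14·Cₑ + 0.69·0.00272.
Cₑ = (0.01992 − 0.001877) / 0.14 = 0.1289 mg/L.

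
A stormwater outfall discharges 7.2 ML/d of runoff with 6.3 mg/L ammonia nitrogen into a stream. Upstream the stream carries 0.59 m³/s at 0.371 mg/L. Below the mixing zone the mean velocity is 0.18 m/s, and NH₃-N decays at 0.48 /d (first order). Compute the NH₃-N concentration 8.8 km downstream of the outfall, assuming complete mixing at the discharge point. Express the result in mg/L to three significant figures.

0.842 mg/L

7.2 ML/d = 0.08333 m³/s.
After complete mixing, C₀ = (0.08333·6.3 + 0.59·0.371) / 0.6733 = 1.105 mg/L.
Travel time t = 8800 m / 0.18 m/s = 4.889e+04 s = 0.5658 d.
C = 1.105·exp(−0.48·0.5658) = 1.105·0.7622 = 0.842 mg/L.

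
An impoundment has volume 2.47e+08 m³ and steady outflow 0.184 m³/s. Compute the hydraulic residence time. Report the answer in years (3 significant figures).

42.5 yr

Q = 0.184 m³/s × 3.156e+07 s/yr = 5.807e+06 m³/yr.
Hydraulic residence time τ = V/Q = 2.47e+08/5.807e+06 = 42.54 yr.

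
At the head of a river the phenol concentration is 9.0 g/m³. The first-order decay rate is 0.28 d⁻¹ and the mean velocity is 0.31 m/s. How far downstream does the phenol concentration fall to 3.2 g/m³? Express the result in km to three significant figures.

98.9 km

From C = C₀·e^(−kt), t = ln(C₀/C)/k = ln(9.0/3.2)/0.28 = 1.034/0.28 = 3.693 d.
Distance = v·t = 0.31 m/s × 3.191e+05 s = 9.892e+04 m = 98.92 km.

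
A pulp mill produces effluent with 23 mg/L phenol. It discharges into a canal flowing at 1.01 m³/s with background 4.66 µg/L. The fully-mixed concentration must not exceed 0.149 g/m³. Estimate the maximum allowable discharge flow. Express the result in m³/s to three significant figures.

0.00638 m³/s

4.66 µg/L = 0.00466 mg/L.
Mass balance at complete mixing: C_std·(Q_w + Q_r) = Q_w·C_e + Q_r·C_b.
Rearranging, Q_w = Q_r·(C_std − C_b)/(C_e − C_std) = 1.01·(0.149 − 0.00466) / (23 − 0.149) = 0.00638 m³/s.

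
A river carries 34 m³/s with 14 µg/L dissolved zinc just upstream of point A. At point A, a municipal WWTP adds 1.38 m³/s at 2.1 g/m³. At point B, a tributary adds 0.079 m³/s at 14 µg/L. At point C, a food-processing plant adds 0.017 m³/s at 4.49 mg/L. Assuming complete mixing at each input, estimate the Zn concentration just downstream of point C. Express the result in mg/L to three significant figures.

14 µg/L = 0.014 mg/L.
After input A: C = (34·0.014 + 1.38·2.1) / 35.38 = 0.09536 mg/L.
14 µg/L = 0.014 mg/L.
After input B: C = (35.38·0.09536 + 0.079·0.014) / 35.46 = 0.09518 mg/L.
After input C: C = (35.46·0.09518 + 0.017·4.49) / 35.48 = 0.09729 mg/L.

0.0973 mg/L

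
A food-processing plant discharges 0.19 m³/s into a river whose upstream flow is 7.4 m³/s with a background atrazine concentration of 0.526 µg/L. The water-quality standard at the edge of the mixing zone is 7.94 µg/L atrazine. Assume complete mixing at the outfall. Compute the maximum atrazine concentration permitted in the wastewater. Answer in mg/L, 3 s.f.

0.526 µg/L = 0.000526 mg/L.
7.94 µg/L = 0.00794 mg/L.
Mass balance: 0.00794·7.59 = 0.19·Cₑ + 7.4·0.000526.
Cₑ = (0.06026 − 0.003892) / 0.19 = 0.2967 mg/L.

0.297 mg/L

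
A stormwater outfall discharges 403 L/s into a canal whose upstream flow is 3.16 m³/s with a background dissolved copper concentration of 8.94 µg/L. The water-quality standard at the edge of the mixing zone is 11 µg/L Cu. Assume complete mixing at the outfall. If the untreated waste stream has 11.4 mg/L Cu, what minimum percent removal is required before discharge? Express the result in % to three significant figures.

403 L/s = 0.403 m³/s.
8.94 µg/L = 0.00894 mg/L.
11 µg/L = 0.011 mg/L.
Mass balance: 0.011·3.563 = 0.403·Cₑ + 3.16·0.00894.
Cₑ = (0.03919 − 0.02825) / 0.403 = 0.02715 mg/L.
Required removal = 1 − 0.02715/11.4 = 99.76 %.

99.8 %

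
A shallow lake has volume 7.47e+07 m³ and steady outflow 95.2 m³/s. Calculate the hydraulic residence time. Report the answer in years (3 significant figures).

Q = 95.2 m³/s × 3.156e+07 s/yr = 3.004e+09 m³/yr.
Hydraulic residence time τ = V/Q = 7.47e+07/3.004e+09 = 0.02486 yr.

0.0249 yr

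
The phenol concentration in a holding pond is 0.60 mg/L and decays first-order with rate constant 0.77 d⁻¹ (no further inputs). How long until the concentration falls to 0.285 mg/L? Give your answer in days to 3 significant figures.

0.967 d

t = ln(C₀/C)/k = ln(0.60/0.285)/0.77 = 0.7444/0.77 = 0.9668 d.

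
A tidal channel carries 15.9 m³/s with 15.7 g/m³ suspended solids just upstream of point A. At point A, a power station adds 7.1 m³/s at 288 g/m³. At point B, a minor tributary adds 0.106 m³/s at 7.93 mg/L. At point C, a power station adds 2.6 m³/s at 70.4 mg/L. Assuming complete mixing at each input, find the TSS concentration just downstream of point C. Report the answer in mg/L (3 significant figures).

After input A: C = (15.9·15.7 + 7.1·288) / 23 = 99.76 mg/L.
After input B: C = (23·99.76 + 0.106·7.93) / 23.11 = 99.34 mg/L.
After input C: C = (23.11·99.34 + 2.6·70.4) / 25.71 = 96.41 mg/L.

96.4 mg/L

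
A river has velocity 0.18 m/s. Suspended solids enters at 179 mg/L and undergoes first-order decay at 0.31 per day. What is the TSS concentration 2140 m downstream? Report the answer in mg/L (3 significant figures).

Travel time t = 2140 m / 0.18 m/s = 2140/0.18 = 1.189e+04 s = 0.1376 d.
First-order decay: C = 179·exp(−0.31·0.1376) = 179·0.9582 = 171.5 mg/L.

172 mg/L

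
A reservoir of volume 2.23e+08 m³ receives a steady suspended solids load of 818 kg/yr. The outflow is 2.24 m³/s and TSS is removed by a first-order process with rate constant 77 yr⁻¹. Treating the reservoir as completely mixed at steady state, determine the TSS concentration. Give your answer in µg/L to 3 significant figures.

Outflow Q = 2.24 m³/s × 3.156e+07 s/yr = 7.069e+07 m³/yr.
Steady-state CSTR mass balance: W = Q·C + k·V·C, so C = W/(Q + kV).
Q + kV = 7.069e+07 + 77·2.23e+08 = 1.724e+10 m³/yr.
C = 818/1.724e+10 = 4.744e-08 kg/m³ = 4.744e-05 mg/L = 0.04744 µg/L.

0.0474 µg/L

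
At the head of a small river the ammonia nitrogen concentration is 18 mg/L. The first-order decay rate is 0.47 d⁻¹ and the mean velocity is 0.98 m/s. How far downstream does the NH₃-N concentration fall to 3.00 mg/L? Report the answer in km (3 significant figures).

323 km

From C = C₀·e^(−kt), t = ln(C₀/C)/k = ln(18/3.00)/0.47 = 1.792/0.47 = 3.812 d.
Distance = v·t = 0.98 m/s × 3.294e+05 s = 3.228e+05 m = 322.8 km.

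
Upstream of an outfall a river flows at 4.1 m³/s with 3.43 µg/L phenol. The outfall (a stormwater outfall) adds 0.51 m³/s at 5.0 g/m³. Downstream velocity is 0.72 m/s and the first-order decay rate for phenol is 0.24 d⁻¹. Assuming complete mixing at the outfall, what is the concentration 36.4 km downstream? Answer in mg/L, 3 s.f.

0.483 mg/L

3.43 µg/L = 0.00343 mg/L.
After complete mixing, C₀ = (0.51·5 + 4.1·0.00343) / 4.61 = 0.5562 mg/L.
Travel time t = 3.64e+04 m / 0.72 m/s = 5.056e+04 s = 0.5851 d.
C = 0.5562·exp(−0.24·0.5851) = 0.5562·0.869 = 0.4833 mg/L.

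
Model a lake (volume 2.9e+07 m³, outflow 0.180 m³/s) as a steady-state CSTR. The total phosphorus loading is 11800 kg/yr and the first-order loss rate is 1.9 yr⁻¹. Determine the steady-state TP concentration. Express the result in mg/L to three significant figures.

Outflow Q = 0.180 m³/s × 3.156e+07 s/yr = 5.68e+06 m³/yr.
Steady-state CSTR mass balance: W = Q·C + k·V·C, so C = W/(Q + kV).
Q + kV = 5.68e+06 + 1.9·2.9e+07 = 6.078e+07 m³/yr.
C = 11800/6.078e+07 = 0.0001941 kg/m³ = 0.1941 mg/L.

0.194 mg/L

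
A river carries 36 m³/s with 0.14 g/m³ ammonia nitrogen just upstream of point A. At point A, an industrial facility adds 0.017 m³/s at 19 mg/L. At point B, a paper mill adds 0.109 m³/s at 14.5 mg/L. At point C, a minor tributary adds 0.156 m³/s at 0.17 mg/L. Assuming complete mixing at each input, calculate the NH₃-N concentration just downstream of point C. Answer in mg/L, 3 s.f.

After input A: C = (36·0.14 + 0.017·19) / 36.02 = 0.1489 mg/L.
After input B: C = (36.02·0.1489 + 0.109·14.5) / 36.13 = 0.1922 mg/L.
After input C: C = (36.13·0.1922 + 0.156·0.17) / 36.28 = 0.1921 mg/L.

0.192 mg/L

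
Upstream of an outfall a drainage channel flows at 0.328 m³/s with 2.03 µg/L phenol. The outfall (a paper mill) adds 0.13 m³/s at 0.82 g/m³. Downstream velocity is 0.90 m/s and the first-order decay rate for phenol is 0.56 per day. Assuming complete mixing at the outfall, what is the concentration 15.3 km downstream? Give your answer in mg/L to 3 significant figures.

0.210 mg/L

2.03 µg/L = 0.00203 mg/L.
After complete mixing, C₀ = (0.13·0.82 + 0.328·0.00203) / 0.458 = 0.2342 mg/L.
Travel time t = 1.53e+04 m / 0.90 m/s = 1.7e+04 s = 0.1968 d.
C = 0.2342·exp(−0.56·0.1968) = 0.2342·0.8957 = 0.2098 mg/L.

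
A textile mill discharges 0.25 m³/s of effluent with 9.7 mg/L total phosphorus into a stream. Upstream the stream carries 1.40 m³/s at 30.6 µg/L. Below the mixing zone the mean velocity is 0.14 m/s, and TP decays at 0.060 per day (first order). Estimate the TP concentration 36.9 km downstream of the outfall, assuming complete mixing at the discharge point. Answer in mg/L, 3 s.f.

1.25 mg/L

30.6 µg/L = 0.0306 mg/L.
After complete mixing, C₀ = (0.25·9.7 + 1.4·0.0306) / 1.65 = 1.496 mg/L.
Travel time t = 3.69e+04 m / 0.14 m/s = 2.636e+05 s = 3.051 d.
C = 1.496·exp(−0.060·3.051) = 1.496·0.8327 = 1.245 mg/L.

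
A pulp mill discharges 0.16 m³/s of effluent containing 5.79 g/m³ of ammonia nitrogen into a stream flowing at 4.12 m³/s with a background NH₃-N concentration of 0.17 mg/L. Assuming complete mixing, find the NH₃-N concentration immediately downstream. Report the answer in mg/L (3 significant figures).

0.380 mg/L

Conservation of mass across the mixing zone: C = (0.16·5.79 + 4.12·0.17) / (0.16 + 4.12) = 1.627/4.28 = 0.3801 mg/L.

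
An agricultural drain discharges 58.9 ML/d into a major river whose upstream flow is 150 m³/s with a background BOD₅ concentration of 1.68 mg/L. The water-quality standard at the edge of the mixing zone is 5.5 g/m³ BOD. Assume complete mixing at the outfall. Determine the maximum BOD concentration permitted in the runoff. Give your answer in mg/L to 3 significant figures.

58.9 ML/d = 0.6817 m³/s.
Mass balance: 5.5·150.7 = 0.6817·Cₑ + 150·1.68.
Cₑ = (828.7 − 252) / 0.6817 = 846 mg/L.

846 mg/L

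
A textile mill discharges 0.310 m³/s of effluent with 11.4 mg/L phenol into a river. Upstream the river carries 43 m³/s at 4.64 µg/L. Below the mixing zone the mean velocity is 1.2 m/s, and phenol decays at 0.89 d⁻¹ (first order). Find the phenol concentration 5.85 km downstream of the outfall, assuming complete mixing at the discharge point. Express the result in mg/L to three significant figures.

4.64 µg/L = 0.00464 mg/L.
After complete mixing, C₀ = (0.31·11.4 + 43·0.00464) / 43.31 = 0.0862 mg/L.
Travel time t = 5850 m / 1.2 m/s = 4875 s = 0.05642 d.
C = 0.0862·exp(−0.89·0.05642) = 0.0862·0.951 = 0.08198 mg/L.

0.0820 mg/L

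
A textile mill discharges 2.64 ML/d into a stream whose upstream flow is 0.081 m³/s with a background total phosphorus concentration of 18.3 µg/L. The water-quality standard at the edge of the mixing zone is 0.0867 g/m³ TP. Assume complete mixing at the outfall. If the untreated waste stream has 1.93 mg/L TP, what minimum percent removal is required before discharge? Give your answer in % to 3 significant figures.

2.64 ML/d = 0.03056 m³/s.
18.3 µg/L = 0.0183 mg/L.
Mass balance: 0.0867·0.1116 = 0.03056·Cₑ + 0.081·0.0183.
Cₑ = (0.009672 − 0.001482) / 0.03056 = 0.268 mg/L.
Required removal = 1 − 0.268/1.93 = 86.11 %.

86.1 %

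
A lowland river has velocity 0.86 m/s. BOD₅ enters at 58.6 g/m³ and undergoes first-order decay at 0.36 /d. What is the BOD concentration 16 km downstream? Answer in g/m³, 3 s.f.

Travel time t = 16 km / 0.86 m/s = 1.6e+04/0.86 = 1.86e+04 s = 0.2153 d.
First-order decay: C = 58.6·exp(−0.36·0.2153) = 58.6·0.9254 = 54.23 g/m³.

54.2 g/m³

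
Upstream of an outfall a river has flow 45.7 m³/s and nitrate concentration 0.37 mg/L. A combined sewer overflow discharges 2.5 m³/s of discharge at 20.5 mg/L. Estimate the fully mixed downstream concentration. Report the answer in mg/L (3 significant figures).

By mass balance at complete mixing, C = (2.5·20.5 + 45.7·0.37) / (2.5 + 45.7) = 68.16/48.2 = 1.414 mg/L.

1.41 mg/L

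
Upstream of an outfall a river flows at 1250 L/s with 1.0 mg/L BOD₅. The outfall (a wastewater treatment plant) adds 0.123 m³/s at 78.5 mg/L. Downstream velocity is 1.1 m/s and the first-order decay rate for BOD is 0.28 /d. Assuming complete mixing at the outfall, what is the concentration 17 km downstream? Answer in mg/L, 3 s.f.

1250 L/s = 1.25 m³/s.
After complete mixing, C₀ = (0.123·78.5 + 1.25·1) / 1.373 = 7.943 mg/L.
Travel time t = 1.7e+04 m / 1.1 m/s = 1.545e+04 s = 0.1789 d.
C = 7.943·exp(−0.28·0.1789) = 7.943·0.9511 = 7.555 mg/L.

7.55 mg/L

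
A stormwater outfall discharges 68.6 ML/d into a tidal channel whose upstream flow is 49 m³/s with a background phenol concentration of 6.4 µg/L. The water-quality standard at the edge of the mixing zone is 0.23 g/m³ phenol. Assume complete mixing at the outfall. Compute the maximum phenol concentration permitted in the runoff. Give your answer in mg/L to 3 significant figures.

68.6 ML/d = 0.794 m³/s.
6.4 µg/L = 0.0064 mg/L.
Mass balance: 0.23·49.79 = 0.794·Cₑ + 49·0.0064.
Cₑ = (11.45 − 0.3136) / 0.794 = 14.03 mg/L.

14.0 mg/L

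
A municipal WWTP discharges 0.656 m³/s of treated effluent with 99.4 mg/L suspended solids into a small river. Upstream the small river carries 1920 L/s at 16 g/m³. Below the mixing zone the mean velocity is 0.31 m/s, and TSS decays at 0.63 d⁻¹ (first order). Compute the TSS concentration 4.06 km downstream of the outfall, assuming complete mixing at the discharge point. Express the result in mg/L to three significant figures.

33.8 mg/L

1920 L/s = 1.92 m³/s.
After complete mixing, C₀ = (0.656·99.4 + 1.92·16) / 2.576 = 37.24 mg/L.
Travel time t = 4060 m / 0.31 m/s = 1.31e+04 s = 0.1516 d.
C = 37.24·exp(−0.63·0.1516) = 37.24·0.9089 = 33.85 mg/L.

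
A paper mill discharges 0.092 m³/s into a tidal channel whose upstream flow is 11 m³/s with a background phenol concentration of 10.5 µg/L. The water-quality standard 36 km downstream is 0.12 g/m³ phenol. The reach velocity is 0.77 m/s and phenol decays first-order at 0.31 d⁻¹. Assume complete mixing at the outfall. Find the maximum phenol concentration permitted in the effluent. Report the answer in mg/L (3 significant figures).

10.5 µg/L = 0.0105 mg/L.
Travel time to the compliance point: t = 3.6e+04/0.77 = 4.675e+04 s = 0.5411 d; decay factor exp(−0.31·0.5411) = 0.8456.
So the concentration just after mixing may be at most 0.12/0.8456 = 0.1419 mg/L.
Mass balance: 0.1419·11.09 = 0.092·Cₑ + 11·0.0105.
Cₑ = (1.574 − 0.1155) / 0.092 = 15.85 mg/L.

15.9 mg/L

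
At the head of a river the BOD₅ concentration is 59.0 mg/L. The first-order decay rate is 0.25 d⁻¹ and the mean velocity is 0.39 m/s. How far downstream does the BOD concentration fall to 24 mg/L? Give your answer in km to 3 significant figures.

121 km

From C = C₀·e^(−kt), t = ln(C₀/C)/k = ln(59.0/24)/0.25 = 0.8995/0.25 = 3.598 d.
Distance = v·t = 0.39 m/s × 3.109e+05 s = 1.212e+05 m = 121.2 km.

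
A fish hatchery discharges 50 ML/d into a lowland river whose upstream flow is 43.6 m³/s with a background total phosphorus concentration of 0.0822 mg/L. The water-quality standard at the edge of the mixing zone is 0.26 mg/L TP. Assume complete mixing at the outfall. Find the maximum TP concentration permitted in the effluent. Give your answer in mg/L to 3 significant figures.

50 ML/d = 0.5787 m³/s.
Mass balance: 0.26·44.18 = 0.5787·Cₑ + 43.6·0.0822.
Cₑ = (11.49 − 3.584) / 0.5787 = 13.66 mg/L.

13.7 mg/L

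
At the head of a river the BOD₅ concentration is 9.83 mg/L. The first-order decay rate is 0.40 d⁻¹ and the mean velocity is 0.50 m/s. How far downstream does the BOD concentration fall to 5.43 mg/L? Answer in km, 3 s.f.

From C = C₀·e^(−kt), t = ln(C₀/C)/k = ln(9.83/5.43)/0.40 = 0.5935/0.40 = 1.484 d.
Distance = v·t = 0.50 m/s × 1.282e+05 s = 6.41e+04 m = 64.1 km.

64.1 km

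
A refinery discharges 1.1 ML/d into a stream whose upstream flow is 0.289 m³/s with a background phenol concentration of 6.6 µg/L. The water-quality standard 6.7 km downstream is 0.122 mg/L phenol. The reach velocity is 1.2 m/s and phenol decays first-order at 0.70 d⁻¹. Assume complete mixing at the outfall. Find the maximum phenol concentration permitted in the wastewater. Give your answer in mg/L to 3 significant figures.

2.88 mg/L

1.1 ML/d = 0.01273 m³/s.
6.6 µg/L = 0.0066 mg/L.
Travel time to the compliance point: t = 6700/1.2 = 5583 s = 0.06462 d; decay factor exp(−0.70·0.06462) = 0.9558.
So the concentration just after mixing may be at most 0.122/0.9558 = 0.1276 mg/L.
Mass balance: 0.1276·0.3017 = 0.01273·Cₑ + 0.289·0.0066.
Cₑ = (0.03851 − 0.001907) / 0.01273 = 2.875 mg/L.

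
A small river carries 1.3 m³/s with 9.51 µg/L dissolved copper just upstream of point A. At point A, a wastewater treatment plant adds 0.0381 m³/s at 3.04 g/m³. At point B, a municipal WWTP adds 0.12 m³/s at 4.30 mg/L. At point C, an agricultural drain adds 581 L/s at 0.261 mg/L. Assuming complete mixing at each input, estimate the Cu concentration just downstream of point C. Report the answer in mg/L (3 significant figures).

0.390 mg/L

9.51 µg/L = 0.00951 mg/L.
After input A: C = (1.3·0.00951 + 0.0381·3.04) / 1.338 = 0.0958 mg/L.
After input B: C = (1.338·0.0958 + 0.12·4.3) / 1.458 = 0.4418 mg/L.
581 L/s = 0.581 m³/s.
After input C: C = (1.458·0.4418 + 0.581·0.261) / 2.039 = 0.3903 mg/L.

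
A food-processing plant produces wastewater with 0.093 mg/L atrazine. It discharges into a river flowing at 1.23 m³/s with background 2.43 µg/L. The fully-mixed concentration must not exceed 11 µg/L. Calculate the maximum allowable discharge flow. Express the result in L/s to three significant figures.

2.43 µg/L = 0.00243 mg/L.
11 µg/L = 0.011 mg/L.
Mass balance at complete mixing: C_std·(Q_w + Q_r) = Q_w·C_e + Q_r·C_b.
Rearranging, Q_w = Q_r·(C_std − C_b)/(C_e − C_std) = 1.23·(0.011 − 0.00243) / (0.093 − 0.011) = 0.1285 m³/s.
= 128.5 L/s.

129 L/s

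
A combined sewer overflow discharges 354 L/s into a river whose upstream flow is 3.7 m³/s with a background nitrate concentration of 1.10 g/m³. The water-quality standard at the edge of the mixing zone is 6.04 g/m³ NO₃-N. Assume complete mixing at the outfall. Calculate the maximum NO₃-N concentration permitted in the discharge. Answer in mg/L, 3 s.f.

354 L/s = 0.354 m³/s.
Mass balance: 6.04·4.054 = 0.354·Cₑ + 3.7·1.1.
Cₑ = (24.49 − 4.07) / 0.354 = 57.67 mg/L.

57.7 mg/L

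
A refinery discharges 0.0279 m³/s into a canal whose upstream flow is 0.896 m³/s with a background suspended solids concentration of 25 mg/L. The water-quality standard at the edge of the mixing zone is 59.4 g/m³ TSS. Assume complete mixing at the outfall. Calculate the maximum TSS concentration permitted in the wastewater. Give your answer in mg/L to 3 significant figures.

1160 mg/L

Mass balance: 59.4·0.9239 = 0.0279·Cₑ + 0.896·25.
Cₑ = (54.88 − 22.4) / 0.0279 = 1164 mg/L.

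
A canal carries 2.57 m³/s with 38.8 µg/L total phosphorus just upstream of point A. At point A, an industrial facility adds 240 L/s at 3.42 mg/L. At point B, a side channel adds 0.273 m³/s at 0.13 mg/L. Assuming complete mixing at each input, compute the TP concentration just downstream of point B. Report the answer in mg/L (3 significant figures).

0.310 mg/L

38.8 µg/L = 0.0388 mg/L.
240 L/s = 0.24 m³/s.
After input A: C = (2.57·0.0388 + 0.24·3.42) / 2.81 = 0.3276 mg/L.
After input B: C = (2.81·0.3276 + 0.273·0.13) / 3.083 = 0.3101 mg/L.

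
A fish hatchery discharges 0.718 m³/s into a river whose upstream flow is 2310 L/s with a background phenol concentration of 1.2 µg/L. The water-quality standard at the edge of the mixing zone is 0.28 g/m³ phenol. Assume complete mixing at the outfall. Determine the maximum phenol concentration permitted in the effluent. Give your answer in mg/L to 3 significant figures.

1.18 mg/L

2310 L/s = 2.31 m³/s.
1.2 µg/L = 0.0012 mg/L.
Mass balance: 0.28·3.028 = 0.718·Cₑ + 2.31·0.0012.
Cₑ = (0.8478 − 0.002772) / 0.718 = 1.177 mg/L.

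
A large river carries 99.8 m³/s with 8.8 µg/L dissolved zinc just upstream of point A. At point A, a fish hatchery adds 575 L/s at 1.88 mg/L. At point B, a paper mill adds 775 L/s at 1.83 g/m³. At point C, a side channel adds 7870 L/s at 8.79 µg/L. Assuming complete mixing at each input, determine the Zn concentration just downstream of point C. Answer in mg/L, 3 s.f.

0.0316 mg/L

8.8 µg/L = 0.0088 mg/L.
575 L/s = 0.575 m³/s.
After input A: C = (99.8·0.0088 + 0.575·1.88) / 100.4 = 0.01952 mg/L.
775 L/s = 0.775 m³/s.
After input B: C = (100.4·0.01952 + 0.775·1.83) / 101.2 = 0.03339 mg/L.
7870 L/s = 7.87 m³/s.
8.79 µg/L = 0.00879 mg/L.
After input C: C = (101.2·0.03339 + 7.87·0.00879) / 109 = 0.03161 mg/L.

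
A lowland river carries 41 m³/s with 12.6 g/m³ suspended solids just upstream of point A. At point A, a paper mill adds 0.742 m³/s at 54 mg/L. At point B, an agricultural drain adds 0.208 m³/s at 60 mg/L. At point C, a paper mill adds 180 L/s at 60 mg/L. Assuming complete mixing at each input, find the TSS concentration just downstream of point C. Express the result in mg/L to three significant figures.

After input A: C = (41·12.6 + 0.742·54) / 41.74 = 13.34 mg/L.
After input B: C = (41.74·13.34 + 0.208·60) / 41.95 = 13.57 mg/L.
180 L/s = 0.18 m³/s.
After input C: C = (41.95·13.57 + 0.18·60) / 42.13 = 13.77 mg/L.

13.8 mg/L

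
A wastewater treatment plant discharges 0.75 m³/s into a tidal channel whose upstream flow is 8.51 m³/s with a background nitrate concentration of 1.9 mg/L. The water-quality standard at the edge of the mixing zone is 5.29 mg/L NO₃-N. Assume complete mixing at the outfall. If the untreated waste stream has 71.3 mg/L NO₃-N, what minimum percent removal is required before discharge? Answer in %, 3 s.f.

Mass balance: 5.29·9.26 = 0.75·Cₑ + 8.51·1.9.
Cₑ = (48.99 − 16.17) / 0.75 = 43.76 mg/L.
Required removal = 1 − 43.76/71.3 = 38.63 %.

38.6 %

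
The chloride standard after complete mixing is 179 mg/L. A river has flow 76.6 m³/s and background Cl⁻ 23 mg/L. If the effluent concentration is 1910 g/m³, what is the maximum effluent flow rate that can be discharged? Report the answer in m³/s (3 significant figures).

Mass balance at complete mixing: C_std·(Q_w + Q_r) = Q_w·C_e + Q_r·C_b.
Rearranging, Q_w = Q_r·(C_std − C_b)/(C_e − C_std) = 76.6·(179 − 23) / (1910 − 179) = 6.903 m³/s.

6.90 m³/s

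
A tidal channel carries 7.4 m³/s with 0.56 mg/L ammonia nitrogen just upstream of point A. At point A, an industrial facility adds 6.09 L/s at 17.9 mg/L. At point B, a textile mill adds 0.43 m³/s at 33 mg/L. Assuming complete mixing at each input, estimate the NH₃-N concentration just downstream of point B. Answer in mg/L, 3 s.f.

6.09 L/s = 0.00609 m³/s.
After input A: C = (7.4·0.56 + 0.00609·17.9) / 7.406 = 0.5743 mg/L.
After input B: C = (7.406·0.5743 + 0.43·33) / 7.836 = 2.354 mg/L.

2.35 mg/L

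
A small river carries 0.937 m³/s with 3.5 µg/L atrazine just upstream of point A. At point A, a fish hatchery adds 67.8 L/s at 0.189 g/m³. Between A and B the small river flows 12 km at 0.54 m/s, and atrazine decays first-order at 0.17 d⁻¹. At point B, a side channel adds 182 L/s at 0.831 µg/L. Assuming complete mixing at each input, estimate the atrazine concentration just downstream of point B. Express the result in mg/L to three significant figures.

3.5 µg/L = 0.0035 mg/L.
67.8 L/s = 0.0678 m³/s.
After input A: C = (0.937·0.0035 + 0.0678·0.189) / 1.005 = 0.01602 mg/L.
Over the 12 km reach to input B (t = 2.222e+04 s = 0.2572 d), decay gives C = 0.01602·exp(−0.17·0.2572) = 0.01533 mg/L.
182 L/s = 0.182 m³/s.
0.831 µg/L = 0.000831 mg/L.
After input B: C = (1.005·0.01533 + 0.182·0.000831) / 1.187 = 0.01311 mg/L.

0.0131 mg/L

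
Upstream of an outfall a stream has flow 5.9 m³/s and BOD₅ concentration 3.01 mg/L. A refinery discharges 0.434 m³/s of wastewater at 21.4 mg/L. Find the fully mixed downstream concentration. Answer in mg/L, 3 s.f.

4.27 mg/L

Flow-weighted mixing gives C = (0.434·21.4 + 5.9·3.01) / (0.434 + 5.9) = 27.05/6.334 = 4.27 mg/L.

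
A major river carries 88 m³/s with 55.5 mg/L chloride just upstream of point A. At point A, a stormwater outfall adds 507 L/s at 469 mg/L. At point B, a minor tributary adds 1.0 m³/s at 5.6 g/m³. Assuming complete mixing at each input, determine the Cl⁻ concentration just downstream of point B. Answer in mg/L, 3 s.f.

507 L/s = 0.507 m³/s.
After input A: C = (88·55.5 + 0.507·469) / 88.51 = 57.87 mg/L.
After input B: C = (88.51·57.87 + 1·5.6) / 89.51 = 57.28 mg/L.

57.3 mg/L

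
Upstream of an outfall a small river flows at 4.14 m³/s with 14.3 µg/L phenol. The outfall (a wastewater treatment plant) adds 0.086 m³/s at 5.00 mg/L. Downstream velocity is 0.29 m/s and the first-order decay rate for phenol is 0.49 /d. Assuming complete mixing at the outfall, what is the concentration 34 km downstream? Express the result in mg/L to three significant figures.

0.0595 mg/L

14.3 µg/L = 0.0143 mg/L.
After complete mixing, C₀ = (0.086·5 + 4.14·0.0143) / 4.226 = 0.1158 mg/L.
Travel time t = 3.4e+04 m / 0.29 m/s = 1.172e+05 s = 1.357 d.
C = 0.1158·exp(−0.49·1.357) = 0.1158·0.5143 = 0.05954 mg/L.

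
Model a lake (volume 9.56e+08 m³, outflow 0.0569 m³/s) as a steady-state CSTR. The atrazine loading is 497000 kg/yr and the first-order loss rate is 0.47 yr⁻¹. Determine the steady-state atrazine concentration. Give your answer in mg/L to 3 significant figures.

Outflow Q = 0.0569 m³/s × 3.156e+07 s/yr = 1.796e+06 m³/yr.
Steady-state CSTR mass balance: W = Q·C + k·V·C, so C = W/(Q + kV).
Q + kV = 1.796e+06 + 0.47·9.56e+08 = 4.511e+08 m³/yr.
C = 497000/4.511e+08 = 0.001102 kg/m³ = 1.102 mg/L.

1.10 mg/L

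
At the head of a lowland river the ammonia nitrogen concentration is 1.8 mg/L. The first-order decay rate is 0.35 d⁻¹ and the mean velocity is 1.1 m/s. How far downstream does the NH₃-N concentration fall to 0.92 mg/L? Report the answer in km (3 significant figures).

182 km

From C = C₀·e^(−kt), t = ln(C₀/C)/k = ln(1.8/0.92)/0.35 = 0.6712/0.35 = 1.918 d.
Distance = v·t = 1.1 m/s × 1.657e+05 s = 1.823e+05 m = 182.3 km.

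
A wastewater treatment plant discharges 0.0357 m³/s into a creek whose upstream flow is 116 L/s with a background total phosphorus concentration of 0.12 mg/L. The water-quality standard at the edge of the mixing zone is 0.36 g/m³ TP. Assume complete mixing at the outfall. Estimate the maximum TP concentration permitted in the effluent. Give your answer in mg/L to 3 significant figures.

116 L/s = 0.116 m³/s.
Mass balance: 0.36·0.1517 = 0.0357·Cₑ + 0.116·0.12.
Cₑ = (0.05461 − 0.01392) / 0.0357 = 1.14 mg/L.

1.14 mg/L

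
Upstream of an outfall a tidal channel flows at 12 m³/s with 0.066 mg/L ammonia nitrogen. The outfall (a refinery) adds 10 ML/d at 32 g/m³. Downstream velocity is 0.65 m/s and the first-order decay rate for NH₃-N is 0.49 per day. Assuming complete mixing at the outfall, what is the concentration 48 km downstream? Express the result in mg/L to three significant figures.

0.244 mg/L

10 ML/d = 0.1157 m³/s.
After complete mixing, C₀ = (0.1157·32 + 12·0.066) / 12.12 = 0.3711 mg/L.
Travel time t = 4.8e+04 m / 0.65 m/s = 7.385e+04 s = 0.8547 d.
C = 0.3711·exp(−0.49·0.8547) = 0.3711·0.6578 = 0.2441 mg/L.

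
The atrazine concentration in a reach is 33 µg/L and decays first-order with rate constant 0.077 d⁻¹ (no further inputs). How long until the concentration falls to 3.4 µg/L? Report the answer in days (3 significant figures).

29.5 d

t = ln(C₀/C)/k = ln(33/3.4)/0.077 = 2.273/0.077 = 29.52 d.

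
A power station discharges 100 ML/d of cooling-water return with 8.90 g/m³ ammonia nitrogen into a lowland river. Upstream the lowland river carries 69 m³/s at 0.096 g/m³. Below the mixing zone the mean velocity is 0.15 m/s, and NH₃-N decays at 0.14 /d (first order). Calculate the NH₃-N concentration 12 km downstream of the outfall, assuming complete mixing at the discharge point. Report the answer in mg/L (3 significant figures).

100 ML/d = 1.157 m³/s.
After complete mixing, C₀ = (1.157·8.9 + 69·0.096) / 70.16 = 0.2412 mg/L.
Travel time t = 1.2e+04 m / 0.15 m/s = 8e+04 s = 0.9259 d.
C = 0.2412·exp(−0.14·0.9259) = 0.2412·0.8784 = 0.2119 mg/L.

0.212 mg/L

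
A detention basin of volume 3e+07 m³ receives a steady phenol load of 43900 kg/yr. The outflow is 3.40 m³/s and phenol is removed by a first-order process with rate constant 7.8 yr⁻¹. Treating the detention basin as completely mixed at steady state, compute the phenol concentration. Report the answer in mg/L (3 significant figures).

0.129 mg/L

Outflow Q = 3.40 m³/s × 3.156e+07 s/yr = 1.073e+08 m³/yr.
Steady-state CSTR mass balance: W = Q·C + k·V·C, so C = W/(Q + kV).
Q + kV = 1.073e+08 + 7.8·3e+07 = 3.413e+08 m³/yr.
C = 43900/3.413e+08 = 0.0001286 kg/m³ = 0.1286 mg/L.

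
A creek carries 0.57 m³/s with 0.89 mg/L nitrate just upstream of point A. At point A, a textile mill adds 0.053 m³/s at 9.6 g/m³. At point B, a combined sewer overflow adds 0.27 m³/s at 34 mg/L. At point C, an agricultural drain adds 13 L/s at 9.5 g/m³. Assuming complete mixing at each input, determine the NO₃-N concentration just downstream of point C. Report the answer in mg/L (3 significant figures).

After input A: C = (0.57·0.89 + 0.053·9.6) / 0.623 = 1.631 mg/L.
After input B: C = (0.623·1.631 + 0.27·34) / 0.893 = 11.42 mg/L.
13 L/s = 0.013 m³/s.
After input C: C = (0.893·11.42 + 0.013·9.5) / 0.906 = 11.39 mg/L.

11.4 mg/L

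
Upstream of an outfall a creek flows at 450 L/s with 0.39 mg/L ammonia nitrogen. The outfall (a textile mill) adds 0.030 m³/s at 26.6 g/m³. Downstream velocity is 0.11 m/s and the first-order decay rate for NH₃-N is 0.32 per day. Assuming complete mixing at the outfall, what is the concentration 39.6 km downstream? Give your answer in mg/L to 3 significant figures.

0.535 mg/L

450 L/s = 0.45 m³/s.
After complete mixing, C₀ = (0.03·26.6 + 0.45·0.39) / 0.48 = 2.028 mg/L.
Travel time t = 3.96e+04 m / 0.11 m/s = 3.6e+05 s = 4.167 d.
C = 2.028·exp(−0.32·4.167) = 2.028·0.2636 = 0.5346 mg/L.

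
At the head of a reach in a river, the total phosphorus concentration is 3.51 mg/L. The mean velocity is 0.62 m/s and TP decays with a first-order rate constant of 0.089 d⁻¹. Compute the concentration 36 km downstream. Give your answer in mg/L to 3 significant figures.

Travel time t = 36 km / 0.62 m/s = 3.6e+04/0.62 = 5.806e+04 s = 0.672 d.
First-order decay: C = 3.51·exp(−0.089·0.672) = 3.51·0.9419 = 3.306 mg/L.

3.31 mg/L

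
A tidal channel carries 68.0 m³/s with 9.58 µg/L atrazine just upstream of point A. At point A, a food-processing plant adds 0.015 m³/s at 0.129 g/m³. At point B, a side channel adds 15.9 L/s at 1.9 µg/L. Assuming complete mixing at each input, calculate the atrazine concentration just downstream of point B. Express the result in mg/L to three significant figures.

9.58 µg/L = 0.00958 mg/L.
After input A: C = (68·0.00958 + 0.015·0.129) / 68.02 = 0.009606 mg/L.
15.9 L/s = 0.0159 m³/s.
1.9 µg/L = 0.0019 mg/L.
After input B: C = (68.02·0.009606 + 0.0159·0.0019) / 68.03 = 0.009605 mg/L.

0.00960 mg/L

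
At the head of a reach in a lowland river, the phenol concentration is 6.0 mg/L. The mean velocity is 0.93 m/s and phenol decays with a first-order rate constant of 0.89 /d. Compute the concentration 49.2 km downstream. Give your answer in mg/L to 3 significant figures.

Travel time t = 49.2 km / 0.93 m/s = 4.92e+04/0.93 = 5.29e+04 s = 0.6123 d.
First-order decay: C = 6.0·exp(−0.89·0.6123) = 6.0·0.5799 = 3.479 mg/L.

3.48 mg/L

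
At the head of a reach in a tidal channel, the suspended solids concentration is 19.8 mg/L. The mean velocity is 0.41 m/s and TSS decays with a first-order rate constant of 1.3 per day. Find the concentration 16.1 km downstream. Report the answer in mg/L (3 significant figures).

11.0 mg/L

Travel time t = 16.1 km / 0.41 m/s = 1.61e+04/0.41 = 3.927e+04 s = 0.4545 d.
First-order decay: C = 19.8·exp(−1.3·0.4545) = 19.8·0.5539 = 10.97 mg/L.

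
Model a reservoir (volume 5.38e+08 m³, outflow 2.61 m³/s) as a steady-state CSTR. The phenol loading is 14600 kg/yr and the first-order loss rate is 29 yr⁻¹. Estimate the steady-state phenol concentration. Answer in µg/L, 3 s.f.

0.931 µg/L

Outflow Q = 2.61 m³/s × 3.156e+07 s/yr = 8.237e+07 m³/yr.
Steady-state CSTR mass balance: W = Q·C + k·V·C, so C = W/(Q + kV).
Q + kV = 8.237e+07 + 29·5.38e+08 = 1.568e+10 m³/yr.
C = 14600/1.568e+10 = 9.309e-07 kg/m³ = 0.0009309 mg/L = 0.9309 µg/L.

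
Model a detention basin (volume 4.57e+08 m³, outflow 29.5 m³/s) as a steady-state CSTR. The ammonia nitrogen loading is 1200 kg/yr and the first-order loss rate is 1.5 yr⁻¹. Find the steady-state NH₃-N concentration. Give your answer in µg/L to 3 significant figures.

Outflow Q = 29.5 m³/s × 3.156e+07 s/yr = 9.309e+08 m³/yr.
Steady-state CSTR mass balance: W = Q·C + k·V·C, so C = W/(Q + kV).
Q + kV = 9.309e+08 + 1.5·4.57e+08 = 1.616e+09 m³/yr.
C = 1200/1.616e+09 = 7.424e-07 kg/m³ = 0.0007424 mg/L = 0.7424 µg/L.

0.742 µg/L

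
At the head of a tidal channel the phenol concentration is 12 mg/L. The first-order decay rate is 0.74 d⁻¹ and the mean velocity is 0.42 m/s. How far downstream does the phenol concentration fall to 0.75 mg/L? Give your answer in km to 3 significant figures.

136 km

From C = C₀·e^(−kt), t = ln(C₀/C)/k = ln(12/0.75)/0.74 = 2.773/0.74 = 3.747 d.
Distance = v·t = 0.42 m/s × 3.237e+05 s = 1.36e+05 m = 136 km.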